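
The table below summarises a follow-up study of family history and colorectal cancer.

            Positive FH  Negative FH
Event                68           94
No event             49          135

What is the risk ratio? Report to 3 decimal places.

1.416

Reading the table with exposure as columns: a = 68 (Positive FH, case), b = 49 (Positive FH, non-case), c = 94 (Negative FH, case), d = 135.
Risk in exposed = 68/117 = 0.58120; risk in unexposed = 94/229 = 0.41048.
RR = 0.58120 / 0.41048 = 1.41589
The risk among the exposed is 1.42 times that among the unexposed.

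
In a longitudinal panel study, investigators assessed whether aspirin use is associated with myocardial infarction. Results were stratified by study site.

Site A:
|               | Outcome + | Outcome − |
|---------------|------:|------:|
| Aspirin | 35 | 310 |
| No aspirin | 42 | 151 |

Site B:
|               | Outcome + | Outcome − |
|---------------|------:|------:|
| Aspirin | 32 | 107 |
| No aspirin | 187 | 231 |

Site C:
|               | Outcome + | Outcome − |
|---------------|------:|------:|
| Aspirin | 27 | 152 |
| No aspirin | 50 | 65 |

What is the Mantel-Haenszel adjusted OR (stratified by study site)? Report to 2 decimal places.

0.34

OR_MH = Σ(aᵢdᵢ/nᵢ) / Σ(bᵢcᵢ/nᵢ), where nᵢ is the stratum total.
Stratum 1 (Site A): n = 538; a·d/n = 35·151/538 = 9.8234; b·c/n = 310·42/538 = 24.2007
Stratum 2 (Site B): n = 557; a·d/n = 32·231/557 = 13.2711; b·c/n = 107·187/557 = 35.9228
Stratum 3 (Site C): n = 294; a·d/n = 27·65/294 = 5.9694; b·c/n = 152·50/294 = 25.8503
OR_MH = (9.8234 + 13.2711 + 5.9694) / (24.2007 + 35.9228 + 25.8503) = 29.0639 / 85.9739 = 0.33806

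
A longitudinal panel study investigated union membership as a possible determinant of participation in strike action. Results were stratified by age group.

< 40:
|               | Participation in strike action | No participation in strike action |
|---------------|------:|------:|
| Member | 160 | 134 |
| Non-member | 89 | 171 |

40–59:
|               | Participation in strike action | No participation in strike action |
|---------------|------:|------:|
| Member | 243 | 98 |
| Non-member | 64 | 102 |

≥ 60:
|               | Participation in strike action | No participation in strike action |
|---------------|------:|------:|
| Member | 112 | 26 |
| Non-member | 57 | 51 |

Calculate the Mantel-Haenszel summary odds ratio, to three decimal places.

OR_MH = Σ(aᵢdᵢ/nᵢ) / Σ(bᵢcᵢ/nᵢ), where nᵢ is the stratum total.
Stratum 1 (< 40): n = 554; a·d/n = 160·171/554 = 49.3863; b·c/n = 134·89/554 = 21.5271
Stratum 2 (40–59): n = 507; a·d/n = 243·102/507 = 48.8876; b·c/n = 98·64/507 = 12.3708
Stratum 3 (≥ 60): n = 246; a·d/n = 112·51/246 = 23.2195; b·c/n = 26·57/246 = 6.0244
OR_MH = (49.3863 + 48.8876 + 23.2195) / (21.5271 + 12.3708 + 6.0244) = 121.4934 / 39.9223 = 3.04325

3.043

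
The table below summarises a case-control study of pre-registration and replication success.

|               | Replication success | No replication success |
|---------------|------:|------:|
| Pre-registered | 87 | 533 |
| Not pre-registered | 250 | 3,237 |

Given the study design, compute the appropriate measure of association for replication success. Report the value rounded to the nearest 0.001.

2.113

Cells: a = 87, b = 533, c = 250, d = 3237.
This is a case-control study: participants were sampled on outcome status, so risks in the source population cannot be estimated directly — relative risk is not valid here. The odds ratio is the appropriate measure.
OR = (a·d)/(b·c) = (87 × 3237) / (533 × 250) = 281619 / 133250 = 2.11346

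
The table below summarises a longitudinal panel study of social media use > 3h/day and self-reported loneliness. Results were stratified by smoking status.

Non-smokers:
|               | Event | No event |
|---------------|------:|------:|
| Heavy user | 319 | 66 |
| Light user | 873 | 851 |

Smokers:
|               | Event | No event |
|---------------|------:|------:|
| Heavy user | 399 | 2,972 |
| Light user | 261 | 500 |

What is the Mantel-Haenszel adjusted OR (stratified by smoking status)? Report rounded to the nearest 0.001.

0.823

OR_MH = Σ(aᵢdᵢ/nᵢ) / Σ(bᵢcᵢ/nᵢ), where nᵢ is the stratum total.
Stratum 1 (Non-smokers): n = 2109; a·d/n = 319·851/2109 = 128.7193; b·c/n = 66·873/2109 = 27.3201
Stratum 2 (Smokers): n = 4132; a·d/n = 399·500/4132 = 48.2817; b·c/n = 2972·261/4132 = 187.7280
OR_MH = (128.7193 + 48.2817) / (27.3201 + 187.7280) = 177.0010 / 215.0480 = 0.82308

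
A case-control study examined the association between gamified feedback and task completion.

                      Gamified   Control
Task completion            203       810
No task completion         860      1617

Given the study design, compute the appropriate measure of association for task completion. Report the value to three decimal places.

Reading the table with exposure as columns: a = 203 (Gamified, case), b = 860 (Gamified, non-case), c = 810 (Control, case), d = 1617.
This is a case-control study: participants were sampled on outcome status, so risks in the source population cannot be estimated directly — relative risk is not valid here. The odds ratio is the appropriate measure.
OR = (a·d)/(b·c) = (203 × 1617) / (860 × 810) = 328251 / 696600 = 0.47122

0.471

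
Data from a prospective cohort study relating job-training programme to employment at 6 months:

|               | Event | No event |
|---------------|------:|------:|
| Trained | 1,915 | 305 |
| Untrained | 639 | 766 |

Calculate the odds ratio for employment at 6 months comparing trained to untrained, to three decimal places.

7.527

Cells: a = 1915, b = 305, c = 639, d = 766.
OR = (a·d)/(b·c) = (1915 × 766) / (305 × 639) = 1466890 / 194895 = 7.52657
The odds of employment at 6 months are about 7.53 times as high in the trained group.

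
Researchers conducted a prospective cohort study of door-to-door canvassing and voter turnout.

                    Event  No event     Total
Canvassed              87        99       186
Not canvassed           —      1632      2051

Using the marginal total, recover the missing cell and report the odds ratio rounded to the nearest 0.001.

The missing cell is in the unexposed row: 2051 − 1632 = 419.
So a = 87, b = 99, c = 419, d = 1632.
OR = (a·d)/(b·c) = (87 × 1632) / (99 × 419) = 141984 / 41481 = 3.42287

3.423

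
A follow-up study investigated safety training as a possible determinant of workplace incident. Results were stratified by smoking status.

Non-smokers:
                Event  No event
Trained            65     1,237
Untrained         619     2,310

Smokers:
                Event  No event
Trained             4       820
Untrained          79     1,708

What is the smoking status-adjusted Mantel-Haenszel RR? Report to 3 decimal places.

0.222

RR_MH = Σ(aᵢ·n₀ᵢ/nᵢ) / Σ(cᵢ·n₁ᵢ/nᵢ), with n₁ᵢ = aᵢ+bᵢ (exposed), n₀ᵢ = cᵢ+dᵢ (unexposed), nᵢ = n₁ᵢ+n₀ᵢ.
Stratum 1 (Non-smokers): n₁ = 1302, n₀ = 2929, n = 4231; a·n₀/n = 65·2929/4231 = 44.9976; c·n₁/n = 619·1302/4231 = 190.4840
Stratum 2 (Smokers): n₁ = 824, n₀ = 1787, n = 2611; a·n₀/n = 4·1787/2611 = 2.7376; c·n₁/n = 79·824/2611 = 24.9314
RR_MH = (44.9976 + 2.7376) / (190.4840 + 24.9314) = 47.7353 / 215.4155 = 0.22160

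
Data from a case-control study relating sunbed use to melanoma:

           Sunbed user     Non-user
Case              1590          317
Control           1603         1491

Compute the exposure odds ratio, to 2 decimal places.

Reading the table with exposure as columns: a = 1590 (Sunbed user, case), b = 1603 (Sunbed user, non-case), c = 317 (Non-user, case), d = 1491.
OR = (a·d)/(b·c) = (1590 × 1491) / (1603 × 317) = 2370690 / 508151 = 4.66533
The odds of melanoma are about 4.67 times as high in the sunbed user group.

4.67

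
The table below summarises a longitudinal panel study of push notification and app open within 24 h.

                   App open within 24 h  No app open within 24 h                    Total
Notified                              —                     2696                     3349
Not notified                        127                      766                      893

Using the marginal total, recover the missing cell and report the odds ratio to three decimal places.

1.461

The missing cell is in the exposed row: 3349 − 2696 = 653.
So a = 653, b = 2696, c = 127, d = 766.
OR = (a·d)/(b·c) = (653 × 766) / (2696 × 127) = 500198 / 342392 = 1.46089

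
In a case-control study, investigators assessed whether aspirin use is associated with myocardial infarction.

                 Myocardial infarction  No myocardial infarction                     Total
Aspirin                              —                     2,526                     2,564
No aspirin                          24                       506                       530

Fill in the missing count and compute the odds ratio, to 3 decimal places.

0.317

The missing cell is in the exposed row: 2564 − 2526 = 38.
So a = 38, b = 2526, c = 24, d = 506.
OR = (a·d)/(b·c) = (38 × 506) / (2526 × 24) = 19228 / 60624 = 0.31717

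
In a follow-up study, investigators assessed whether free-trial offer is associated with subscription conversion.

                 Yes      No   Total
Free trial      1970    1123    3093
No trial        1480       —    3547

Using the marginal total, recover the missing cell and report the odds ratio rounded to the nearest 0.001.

2.450

The missing cell is in the unexposed row: 3547 − 1480 = 2067.
So a = 1970, b = 1123, c = 1480, d = 2067.
OR = (a·d)/(b·c) = (1970 × 2067) / (1123 × 1480) = 4071990 / 1662040 = 2.45000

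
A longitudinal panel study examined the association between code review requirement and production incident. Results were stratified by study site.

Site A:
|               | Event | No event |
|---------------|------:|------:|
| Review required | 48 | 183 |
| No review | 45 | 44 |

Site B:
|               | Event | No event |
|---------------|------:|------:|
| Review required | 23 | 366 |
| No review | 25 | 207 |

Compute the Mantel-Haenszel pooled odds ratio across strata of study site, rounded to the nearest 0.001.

0.353

OR_MH = Σ(aᵢdᵢ/nᵢ) / Σ(bᵢcᵢ/nᵢ), where nᵢ is the stratum total.
Stratum 1 (Site A): n = 320; a·d/n = 48·44/320 = 6.6000; b·c/n = 183·45/320 = 25.7344
Stratum 2 (Site B): n = 621; a·d/n = 23·207/621 = 7.6667; b·c/n = 366·25/621 = 14.7343
OR_MH = (6.6000 + 7.6667) / (25.7344 + 14.7343) = 14.2667 / 40.4687 = 0.35254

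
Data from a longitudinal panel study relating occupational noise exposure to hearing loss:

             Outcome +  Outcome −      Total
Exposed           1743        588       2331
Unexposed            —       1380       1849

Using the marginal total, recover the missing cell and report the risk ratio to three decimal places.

The missing cell is in the unexposed row: 1849 − 1380 = 469.
So a = 1743, b = 588, c = 469, d = 1380.
RR = [a/(a+b)] / [c/(c+d)] = (1743/2331) / (469/1849) = 0.74775/0.25365 = 2.94794

2.948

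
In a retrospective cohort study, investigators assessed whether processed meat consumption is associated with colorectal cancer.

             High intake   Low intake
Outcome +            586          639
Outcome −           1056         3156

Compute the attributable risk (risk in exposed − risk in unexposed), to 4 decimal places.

0.1885

Reading the table with exposure as columns: a = 586 (High intake, case), b = 1056 (High intake, non-case), c = 639 (Low intake, case), d = 3156.
Risk in exposed = 586/1642 = 0.356882; risk in unexposed = 639/3795 = 0.168379.
Risk difference = 0.356882 − 0.168379 = 0.188502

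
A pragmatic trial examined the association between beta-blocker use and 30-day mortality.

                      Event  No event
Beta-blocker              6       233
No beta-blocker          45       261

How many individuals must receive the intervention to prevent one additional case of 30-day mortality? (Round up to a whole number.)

9

Risk in treated group = 6/239 = 0.02510; risk in control = 45/306 = 0.14706.
Absolute risk reduction = 0.14706 − 0.02510 = 0.12195
NNT = 1 / ARR = 1 / 0.12195 = 8.200 → round up → 9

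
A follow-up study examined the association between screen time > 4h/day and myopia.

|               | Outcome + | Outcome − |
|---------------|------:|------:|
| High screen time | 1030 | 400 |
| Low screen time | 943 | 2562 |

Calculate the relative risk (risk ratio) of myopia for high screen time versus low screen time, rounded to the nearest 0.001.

2.677

Cells: a = 1030, b = 400, c = 943, d = 2562.
Risk in exposed = 1030/1430 = 0.72028; risk in unexposed = 943/3505 = 0.26904.
RR = 0.72028 / 0.26904 = 2.67718
The risk among the exposed is 2.68 times that among the unexposed.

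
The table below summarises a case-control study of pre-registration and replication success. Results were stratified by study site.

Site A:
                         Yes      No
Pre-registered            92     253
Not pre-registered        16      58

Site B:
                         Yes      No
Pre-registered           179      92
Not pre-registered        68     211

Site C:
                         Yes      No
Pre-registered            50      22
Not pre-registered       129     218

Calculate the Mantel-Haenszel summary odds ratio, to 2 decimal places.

3.86

OR_MH = Σ(aᵢdᵢ/nᵢ) / Σ(bᵢcᵢ/nᵢ), where nᵢ is the stratum total.
Stratum 1 (Site A): n = 419; a·d/n = 92·58/419 = 12.7351; b·c/n = 253·16/419 = 9.6611
Stratum 2 (Site B): n = 550; a·d/n = 179·211/550 = 68.6709; b·c/n = 92·68/550 = 11.3745
Stratum 3 (Site C): n = 419; a·d/n = 50·218/419 = 26.0143; b·c/n = 22·129/419 = 6.7733
OR_MH = (12.7351 + 68.6709 + 26.0143) / (9.6611 + 11.3745 + 6.7733) = 107.4203 / 27.8089 = 3.86280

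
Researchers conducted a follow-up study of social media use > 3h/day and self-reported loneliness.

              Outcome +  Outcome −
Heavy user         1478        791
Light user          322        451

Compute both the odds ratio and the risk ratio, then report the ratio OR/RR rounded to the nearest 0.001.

1.674

Cells: a = 1478, b = 791, c = 322, d = 451.
OR = (1478·451)/(791·322) = 666578/254702 = 2.61709
Risk in exposed = 1478/2269 = 0.65139; risk in unexposed = 322/773 = 0.41656; RR = 1.56374
OR/RR = 2.61709 / 1.56374 = 1.67361
The outcome is not rare, so the OR lies further from 1 than the RR.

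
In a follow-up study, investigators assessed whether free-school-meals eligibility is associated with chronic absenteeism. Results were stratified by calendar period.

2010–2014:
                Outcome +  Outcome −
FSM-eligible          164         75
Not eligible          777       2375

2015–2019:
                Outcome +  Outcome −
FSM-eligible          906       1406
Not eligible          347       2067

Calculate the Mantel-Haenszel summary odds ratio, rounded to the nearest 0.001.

OR_MH = Σ(aᵢdᵢ/nᵢ) / Σ(bᵢcᵢ/nᵢ), where nᵢ is the stratum total.
Stratum 1 (2010–2014): n = 3391; a·d/n = 164·2375/3391 = 114.8629; b·c/n = 75·777/3391 = 17.1852
Stratum 2 (2015–2019): n = 4726; a·d/n = 906·2067/4726 = 396.2552; b·c/n = 1406·347/4726 = 103.2336
OR_MH = (114.8629 + 396.2552) / (17.1852 + 103.2336) = 511.1181 / 120.4188 = 4.24450

4.245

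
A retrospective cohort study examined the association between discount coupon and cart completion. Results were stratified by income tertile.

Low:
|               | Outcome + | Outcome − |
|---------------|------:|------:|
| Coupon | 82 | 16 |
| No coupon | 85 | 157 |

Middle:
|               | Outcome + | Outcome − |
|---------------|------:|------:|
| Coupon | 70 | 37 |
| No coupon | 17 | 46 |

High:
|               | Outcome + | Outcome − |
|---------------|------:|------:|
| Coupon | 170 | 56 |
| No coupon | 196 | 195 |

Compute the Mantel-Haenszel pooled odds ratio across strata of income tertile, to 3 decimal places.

4.336

OR_MH = Σ(aᵢdᵢ/nᵢ) / Σ(bᵢcᵢ/nᵢ), where nᵢ is the stratum total.
Stratum 1 (Low): n = 340; a·d/n = 82·157/340 = 37.8647; b·c/n = 16·85/340 = 4.0000
Stratum 2 (Middle): n = 170; a·d/n = 70·46/170 = 18.9412; b·c/n = 37·17/170 = 3.7000
Stratum 3 (High): n = 617; a·d/n = 170·195/617 = 53.7277; b·c/n = 56·196/617 = 17.7893
OR_MH = (37.8647 + 18.9412 + 53.7277) / (4.0000 + 3.7000 + 17.7893) = 110.5336 / 25.4893 = 4.33647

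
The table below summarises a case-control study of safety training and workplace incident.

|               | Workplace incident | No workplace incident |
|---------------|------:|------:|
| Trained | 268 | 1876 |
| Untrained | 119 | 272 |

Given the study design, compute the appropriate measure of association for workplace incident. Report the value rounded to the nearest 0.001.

Cells: a = 268, b = 1876, c = 119, d = 272.
This is a case-control study: participants were sampled on outcome status, so risks in the source population cannot be estimated directly — relative risk is not valid here. The odds ratio is the appropriate measure.
OR = (a·d)/(b·c) = (268 × 272) / (1876 × 119) = 72896 / 223244 = 0.32653

0.327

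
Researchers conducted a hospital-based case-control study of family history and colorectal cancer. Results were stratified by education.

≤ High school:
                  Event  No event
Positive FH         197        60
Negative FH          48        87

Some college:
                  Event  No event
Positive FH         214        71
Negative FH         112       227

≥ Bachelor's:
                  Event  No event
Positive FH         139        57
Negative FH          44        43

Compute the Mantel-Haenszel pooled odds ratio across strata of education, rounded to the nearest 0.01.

OR_MH = Σ(aᵢdᵢ/nᵢ) / Σ(bᵢcᵢ/nᵢ), where nᵢ is the stratum total.
Stratum 1 (≤ High school): n = 392; a·d/n = 197·87/392 = 43.7219; b·c/n = 60·48/392 = 7.3469
Stratum 2 (Some college): n = 624; a·d/n = 214·227/624 = 77.8494; b·c/n = 71·112/624 = 12.7436
Stratum 3 (≥ Bachelor's): n = 283; a·d/n = 139·43/283 = 21.1201; b·c/n = 57·44/283 = 8.8622
OR_MH = (43.7219 + 77.8494 + 21.1201) / (7.3469 + 12.7436 + 8.8622) = 142.6914 / 28.9527 = 4.92843

4.93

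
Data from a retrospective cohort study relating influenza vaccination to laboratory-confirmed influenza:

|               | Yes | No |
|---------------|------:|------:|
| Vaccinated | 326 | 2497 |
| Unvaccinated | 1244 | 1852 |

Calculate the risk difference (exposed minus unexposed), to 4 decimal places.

-0.2863

Cells: a = 326, b = 2497, c = 1244, d = 1852.
Risk in exposed = 326/2823 = 0.115480; risk in unexposed = 1244/3096 = 0.401809.
Risk difference = 0.115480 − 0.401809 = -0.286329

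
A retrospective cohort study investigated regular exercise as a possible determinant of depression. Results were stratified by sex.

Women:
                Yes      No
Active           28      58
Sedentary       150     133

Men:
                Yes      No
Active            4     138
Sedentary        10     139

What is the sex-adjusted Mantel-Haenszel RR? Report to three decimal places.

0.590

RR_MH = Σ(aᵢ·n₀ᵢ/nᵢ) / Σ(cᵢ·n₁ᵢ/nᵢ), with n₁ᵢ = aᵢ+bᵢ (exposed), n₀ᵢ = cᵢ+dᵢ (unexposed), nᵢ = n₁ᵢ+n₀ᵢ.
Stratum 1 (Women): n₁ = 86, n₀ = 283, n = 369; a·n₀/n = 28·283/369 = 21.4743; c·n₁/n = 150·86/369 = 34.9593
Stratum 2 (Men): n₁ = 142, n₀ = 149, n = 291; a·n₀/n = 4·149/291 = 2.0481; c·n₁/n = 10·142/291 = 4.8797
RR_MH = (21.4743 + 2.0481) / (34.9593 + 4.8797) = 23.5224 / 39.8391 = 0.59043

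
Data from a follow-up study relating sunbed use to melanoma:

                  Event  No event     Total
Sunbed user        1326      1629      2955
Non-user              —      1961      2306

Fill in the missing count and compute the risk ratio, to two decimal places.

The missing cell is in the unexposed row: 2306 − 1961 = 345.
So a = 1326, b = 1629, c = 345, d = 1961.
RR = [a/(a+b)] / [c/(c+d)] = (1326/2955) / (345/2306) = 0.44873/0.14961 = 2.99934

3.00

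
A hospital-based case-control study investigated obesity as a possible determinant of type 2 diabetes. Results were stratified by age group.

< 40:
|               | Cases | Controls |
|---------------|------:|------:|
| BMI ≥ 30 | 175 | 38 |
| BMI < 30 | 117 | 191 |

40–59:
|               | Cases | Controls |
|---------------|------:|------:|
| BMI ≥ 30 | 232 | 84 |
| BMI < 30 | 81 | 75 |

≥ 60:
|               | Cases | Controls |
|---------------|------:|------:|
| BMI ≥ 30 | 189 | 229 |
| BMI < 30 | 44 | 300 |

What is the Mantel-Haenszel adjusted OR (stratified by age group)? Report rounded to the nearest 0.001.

OR_MH = Σ(aᵢdᵢ/nᵢ) / Σ(bᵢcᵢ/nᵢ), where nᵢ is the stratum total.
Stratum 1 (< 40): n = 521; a·d/n = 175·191/521 = 64.1555; b·c/n = 38·117/521 = 8.5336
Stratum 2 (40–59): n = 472; a·d/n = 232·75/472 = 36.8644; b·c/n = 84·81/472 = 14.4153
Stratum 3 (≥ 60): n = 762; a·d/n = 189·300/762 = 74.4094; b·c/n = 229·44/762 = 13.2231
OR_MH = (64.1555 + 36.8644 + 74.4094) / (8.5336 + 14.4153 + 13.2231) = 175.4293 / 36.1719 = 4.84987

4.850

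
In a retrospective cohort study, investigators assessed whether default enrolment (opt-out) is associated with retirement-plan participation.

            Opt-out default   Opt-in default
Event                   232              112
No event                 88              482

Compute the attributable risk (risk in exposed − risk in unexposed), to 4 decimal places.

0.5364

Reading the table with exposure as columns: a = 232 (Opt-out default, case), b = 88 (Opt-out default, non-case), c = 112 (Opt-in default, case), d = 482.
Risk in exposed = 232/320 = 0.725000; risk in unexposed = 112/594 = 0.188552.
Risk difference = 0.725000 − 0.188552 = 0.536448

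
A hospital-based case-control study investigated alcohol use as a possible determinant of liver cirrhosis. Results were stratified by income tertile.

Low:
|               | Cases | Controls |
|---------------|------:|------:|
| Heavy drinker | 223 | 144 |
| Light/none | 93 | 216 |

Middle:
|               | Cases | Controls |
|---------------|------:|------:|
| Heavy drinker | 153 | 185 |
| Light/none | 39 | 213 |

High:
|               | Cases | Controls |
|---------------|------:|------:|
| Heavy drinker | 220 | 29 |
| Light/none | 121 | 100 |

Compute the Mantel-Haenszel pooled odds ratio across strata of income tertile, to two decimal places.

OR_MH = Σ(aᵢdᵢ/nᵢ) / Σ(bᵢcᵢ/nᵢ), where nᵢ is the stratum total.
Stratum 1 (Low): n = 676; a·d/n = 223·216/676 = 71.2544; b·c/n = 144·93/676 = 19.8107
Stratum 2 (Middle): n = 590; a·d/n = 153·213/590 = 55.2356; b·c/n = 185·39/590 = 12.2288
Stratum 3 (High): n = 470; a·d/n = 220·100/470 = 46.8085; b·c/n = 29·121/470 = 7.4660
OR_MH = (71.2544 + 55.2356 + 46.8085) / (19.8107 + 12.2288 + 7.4660) = 173.2985 / 39.5054 = 4.38670

4.39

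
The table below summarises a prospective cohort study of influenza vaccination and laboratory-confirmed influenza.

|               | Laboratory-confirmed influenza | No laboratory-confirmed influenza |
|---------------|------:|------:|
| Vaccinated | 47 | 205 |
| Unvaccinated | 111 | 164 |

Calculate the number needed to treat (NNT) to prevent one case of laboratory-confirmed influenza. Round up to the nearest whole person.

5

Risk in treated group = 47/252 = 0.18651; risk in control = 111/275 = 0.40364.
Absolute risk reduction = 0.40364 − 0.18651 = 0.21713
NNT = 1 / ARR = 1 / 0.21713 = 4.606 → round up → 5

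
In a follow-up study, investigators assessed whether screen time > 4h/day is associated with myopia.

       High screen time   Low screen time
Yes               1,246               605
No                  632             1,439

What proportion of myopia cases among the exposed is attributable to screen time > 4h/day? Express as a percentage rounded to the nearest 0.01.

55.39

Reading the table with exposure as columns: a = 1246 (High screen time, case), b = 632 (High screen time, non-case), c = 605 (Low screen time, case), d = 1439.
Risk in exposed = 1246/1878 = 0.66347; risk in unexposed = 605/2044 = 0.29599.
RR = 0.66347/0.29599 = 2.24155
AR% = (RR − 1)/RR × 100 = (2.24155 − 1)/2.24155 × 100 = 55.3880%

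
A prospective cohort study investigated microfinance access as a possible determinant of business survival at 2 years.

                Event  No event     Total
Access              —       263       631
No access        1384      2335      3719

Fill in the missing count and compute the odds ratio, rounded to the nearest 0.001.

The missing cell is in the exposed row: 631 − 263 = 368.
So a = 368, b = 263, c = 1384, d = 2335.
OR = (a·d)/(b·c) = (368 × 2335) / (263 × 1384) = 859280 / 363992 = 2.36071

2.361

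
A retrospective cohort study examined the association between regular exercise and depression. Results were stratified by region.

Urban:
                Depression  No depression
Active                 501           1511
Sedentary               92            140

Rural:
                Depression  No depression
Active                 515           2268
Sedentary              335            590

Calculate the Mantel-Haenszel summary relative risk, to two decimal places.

0.54

RR_MH = Σ(aᵢ·n₀ᵢ/nᵢ) / Σ(cᵢ·n₁ᵢ/nᵢ), with n₁ᵢ = aᵢ+bᵢ (exposed), n₀ᵢ = cᵢ+dᵢ (unexposed), nᵢ = n₁ᵢ+n₀ᵢ.
Stratum 1 (Urban): n₁ = 2012, n₀ = 232, n = 2244; a·n₀/n = 501·232/2244 = 51.7968; c·n₁/n = 92·2012/2244 = 82.4884
Stratum 2 (Rural): n₁ = 2783, n₀ = 925, n = 3708; a·n₀/n = 515·925/3708 = 128.4722; c·n₁/n = 335·2783/3708 = 251.4307
RR_MH = (51.7968 + 128.4722) / (82.4884 + 251.4307) = 180.2690 / 333.9191 = 0.53986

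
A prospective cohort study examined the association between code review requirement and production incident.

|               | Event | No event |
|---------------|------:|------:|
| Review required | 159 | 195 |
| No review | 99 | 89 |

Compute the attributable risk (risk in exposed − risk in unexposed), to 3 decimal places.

Cells: a = 159, b = 195, c = 99, d = 89.
Risk in exposed = 159/354 = 0.449153; risk in unexposed = 99/188 = 0.526596.
Risk difference = 0.449153 − 0.526596 = -0.077443

-0.077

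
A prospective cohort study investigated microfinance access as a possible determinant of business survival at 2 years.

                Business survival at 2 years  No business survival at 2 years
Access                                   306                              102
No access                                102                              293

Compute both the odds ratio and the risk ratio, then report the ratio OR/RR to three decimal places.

2.967

Cells: a = 306, b = 102, c = 102, d = 293.
OR = (306·293)/(102·102) = 89658/10404 = 8.61765
Risk in exposed = 306/408 = 0.75000; risk in unexposed = 102/395 = 0.25823; RR = 2.90441
OR/RR = 8.61765 / 2.90441 = 2.96709
The outcome is not rare, so the OR lies further from 1 than the RR.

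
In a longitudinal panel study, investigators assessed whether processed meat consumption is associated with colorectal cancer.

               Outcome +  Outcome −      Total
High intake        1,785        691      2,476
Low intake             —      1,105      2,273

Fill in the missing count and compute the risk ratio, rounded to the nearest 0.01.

The missing cell is in the unexposed row: 2273 − 1105 = 1168.
So a = 1785, b = 691, c = 1168, d = 1105.
RR = [a/(a+b)] / [c/(c+d)] = (1785/2476) / (1168/2273) = 0.72092/0.51386 = 1.40296

1.40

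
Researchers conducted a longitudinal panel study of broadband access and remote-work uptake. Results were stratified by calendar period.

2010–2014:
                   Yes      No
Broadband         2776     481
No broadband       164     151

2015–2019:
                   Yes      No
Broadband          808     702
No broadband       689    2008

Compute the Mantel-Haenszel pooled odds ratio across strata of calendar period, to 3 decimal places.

OR_MH = Σ(aᵢdᵢ/nᵢ) / Σ(bᵢcᵢ/nᵢ), where nᵢ is the stratum total.
Stratum 1 (2010–2014): n = 3572; a·d/n = 2776·151/3572 = 117.3505; b·c/n = 481·164/3572 = 22.0840
Stratum 2 (2015–2019): n = 4207; a·d/n = 808·2008/4207 = 385.6582; b·c/n = 702·689/4207 = 114.9698
OR_MH = (117.3505 + 385.6582) / (22.0840 + 114.9698) = 503.0087 / 137.0538 = 3.67016

3.670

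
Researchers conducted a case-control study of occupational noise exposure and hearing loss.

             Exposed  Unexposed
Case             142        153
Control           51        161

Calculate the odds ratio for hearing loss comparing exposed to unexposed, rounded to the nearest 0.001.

2.930

Reading the table with exposure as columns: a = 142 (Exposed, case), b = 51 (Exposed, non-case), c = 153 (Unexposed, case), d = 161.
OR = (a·d)/(b·c) = (142 × 161) / (51 × 153) = 22862 / 7803 = 2.92990
The odds of hearing loss are about 2.93 times as high in the exposed group.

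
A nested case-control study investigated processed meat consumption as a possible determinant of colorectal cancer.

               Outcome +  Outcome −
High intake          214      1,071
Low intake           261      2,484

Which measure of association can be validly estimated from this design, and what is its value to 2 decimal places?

1.90

Cells: a = 214, b = 1071, c = 261, d = 2484.
This is a nested case-control study: participants were sampled on outcome status, so risks in the source population cannot be estimated directly — relative risk is not valid here. The odds ratio is the appropriate measure.
OR = (a·d)/(b·c) = (214 × 2484) / (1071 × 261) = 531576 / 279531 = 1.90167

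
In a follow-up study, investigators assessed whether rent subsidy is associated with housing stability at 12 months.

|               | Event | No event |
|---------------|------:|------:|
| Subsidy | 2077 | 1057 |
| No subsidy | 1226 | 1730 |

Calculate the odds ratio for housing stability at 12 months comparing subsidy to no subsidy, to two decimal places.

Cells: a = 2077, b = 1057, c = 1226, d = 1730.
OR = (a·d)/(b·c) = (2077 × 1730) / (1057 × 1226) = 3593210 / 1295882 = 2.77279
The odds of housing stability at 12 months are about 2.77 times as high in the subsidy group.

2.77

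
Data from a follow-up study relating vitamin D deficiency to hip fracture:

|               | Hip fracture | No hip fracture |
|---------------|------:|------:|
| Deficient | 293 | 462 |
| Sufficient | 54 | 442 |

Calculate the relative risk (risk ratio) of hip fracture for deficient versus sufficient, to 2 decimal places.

3.56

Cells: a = 293, b = 462, c = 54, d = 442.
Risk in exposed = 293/755 = 0.38808; risk in unexposed = 54/496 = 0.10887.
RR = 0.38808 / 0.10887 = 3.56458
The risk among the exposed is 3.56 times that among the unexposed.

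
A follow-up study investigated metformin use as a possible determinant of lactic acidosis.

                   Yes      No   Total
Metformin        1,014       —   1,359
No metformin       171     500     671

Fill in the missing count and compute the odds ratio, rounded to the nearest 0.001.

8.594

The missing cell is in the exposed row: 1359 − 1014 = 345.
So a = 1014, b = 345, c = 171, d = 500.
OR = (a·d)/(b·c) = (1014 × 500) / (345 × 171) = 507000 / 58995 = 8.59395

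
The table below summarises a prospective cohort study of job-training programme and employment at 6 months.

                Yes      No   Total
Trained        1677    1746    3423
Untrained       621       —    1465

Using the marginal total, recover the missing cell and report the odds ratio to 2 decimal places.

1.31

The missing cell is in the unexposed row: 1465 − 621 = 844.
So a = 1677, b = 1746, c = 621, d = 844.
OR = (a·d)/(b·c) = (1677 × 844) / (1746 × 621) = 1415388 / 1084266 = 1.30539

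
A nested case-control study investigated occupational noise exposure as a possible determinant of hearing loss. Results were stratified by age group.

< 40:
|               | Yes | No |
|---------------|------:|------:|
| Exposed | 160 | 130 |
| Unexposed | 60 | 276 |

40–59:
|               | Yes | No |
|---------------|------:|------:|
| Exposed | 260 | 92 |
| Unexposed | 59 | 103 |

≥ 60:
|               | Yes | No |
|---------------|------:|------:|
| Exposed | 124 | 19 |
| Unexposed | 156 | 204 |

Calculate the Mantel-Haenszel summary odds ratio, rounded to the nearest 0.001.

OR_MH = Σ(aᵢdᵢ/nᵢ) / Σ(bᵢcᵢ/nᵢ), where nᵢ is the stratum total.
Stratum 1 (< 40): n = 626; a·d/n = 160·276/626 = 70.5431; b·c/n = 130·60/626 = 12.4601
Stratum 2 (40–59): n = 514; a·d/n = 260·103/514 = 52.1012; b·c/n = 92·59/514 = 10.5603
Stratum 3 (≥ 60): n = 503; a·d/n = 124·204/503 = 50.2903; b·c/n = 19·156/503 = 5.8926
OR_MH = (70.5431 + 52.1012 + 50.2903) / (12.4601 + 10.5603 + 5.8926) = 172.9346 / 28.9130 = 5.98120

5.981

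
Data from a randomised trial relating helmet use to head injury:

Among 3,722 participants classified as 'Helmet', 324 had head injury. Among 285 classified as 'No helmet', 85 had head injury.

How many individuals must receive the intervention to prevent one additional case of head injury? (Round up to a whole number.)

Risk in treated group = 324/3722 = 0.08705; risk in control = 85/285 = 0.29825.
Absolute risk reduction = 0.29825 − 0.08705 = 0.21120
NNT = 1 / ARR = 1 / 0.21120 = 4.735 → round up → 5

5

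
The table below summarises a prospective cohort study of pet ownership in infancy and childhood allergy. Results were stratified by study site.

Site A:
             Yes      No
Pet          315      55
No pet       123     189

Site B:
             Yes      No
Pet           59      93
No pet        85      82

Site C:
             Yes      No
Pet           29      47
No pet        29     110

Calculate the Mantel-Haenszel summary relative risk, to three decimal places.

RR_MH = Σ(aᵢ·n₀ᵢ/nᵢ) / Σ(cᵢ·n₁ᵢ/nᵢ), with n₁ᵢ = aᵢ+bᵢ (exposed), n₀ᵢ = cᵢ+dᵢ (unexposed), nᵢ = n₁ᵢ+n₀ᵢ.
Stratum 1 (Site A): n₁ = 370, n₀ = 312, n = 682; a·n₀/n = 315·312/682 = 144.1056; c·n₁/n = 123·370/682 = 66.7302
Stratum 2 (Site B): n₁ = 152, n₀ = 167, n = 319; a·n₀/n = 59·167/319 = 30.8871; c·n₁/n = 85·152/319 = 40.5016
Stratum 3 (Site C): n₁ = 76, n₀ = 139, n = 215; a·n₀/n = 29·139/215 = 18.7488; c·n₁/n = 29·76/215 = 10.2512
RR_MH = (144.1056 + 30.8871 + 18.7488) / (66.7302 + 40.5016 + 10.2512) = 193.7416 / 117.4829 = 1.64910

1.649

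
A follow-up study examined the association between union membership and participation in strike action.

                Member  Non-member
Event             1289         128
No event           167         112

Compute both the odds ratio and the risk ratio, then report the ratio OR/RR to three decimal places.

Reading the table with exposure as columns: a = 1289 (Member, case), b = 167 (Member, non-case), c = 128 (Non-member, case), d = 112.
OR = (1289·112)/(167·128) = 144368/21376 = 6.75374
Risk in exposed = 1289/1456 = 0.88530; risk in unexposed = 128/240 = 0.53333; RR = 1.65994
OR/RR = 6.75374 / 1.65994 = 4.06866
The outcome is not rare, so the OR lies further from 1 than the RR.

4.069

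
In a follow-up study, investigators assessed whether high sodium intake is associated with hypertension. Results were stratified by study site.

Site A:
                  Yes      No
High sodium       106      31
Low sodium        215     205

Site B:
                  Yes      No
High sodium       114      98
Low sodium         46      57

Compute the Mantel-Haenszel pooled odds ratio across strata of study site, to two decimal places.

OR_MH = Σ(aᵢdᵢ/nᵢ) / Σ(bᵢcᵢ/nᵢ), where nᵢ is the stratum total.
Stratum 1 (Site A): n = 557; a·d/n = 106·205/557 = 39.0126; b·c/n = 31·215/557 = 11.9659
Stratum 2 (Site B): n = 315; a·d/n = 114·57/315 = 20.6286; b·c/n = 98·46/315 = 14.3111
OR_MH = (39.0126 + 20.6286) / (11.9659 + 14.3111) = 59.6411 / 26.2770 = 2.26971

2.27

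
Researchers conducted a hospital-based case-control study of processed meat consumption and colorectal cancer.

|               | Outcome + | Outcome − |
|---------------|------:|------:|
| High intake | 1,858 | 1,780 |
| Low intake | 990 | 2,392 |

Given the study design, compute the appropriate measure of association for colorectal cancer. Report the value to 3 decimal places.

2.522

Cells: a = 1858, b = 1780, c = 990, d = 2392.
This is a hospital-based case-control study: participants were sampled on outcome status, so risks in the source population cannot be estimated directly — relative risk is not valid here. The odds ratio is the appropriate measure.
OR = (a·d)/(b·c) = (1858 × 2392) / (1780 × 990) = 4444336 / 1762200 = 2.52204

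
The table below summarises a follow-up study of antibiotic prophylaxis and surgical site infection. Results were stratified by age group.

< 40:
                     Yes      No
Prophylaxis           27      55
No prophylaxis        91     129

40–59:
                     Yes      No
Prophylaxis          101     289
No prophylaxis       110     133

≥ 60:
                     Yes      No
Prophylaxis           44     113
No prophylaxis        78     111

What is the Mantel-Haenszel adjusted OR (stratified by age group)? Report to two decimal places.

0.51

OR_MH = Σ(aᵢdᵢ/nᵢ) / Σ(bᵢcᵢ/nᵢ), where nᵢ is the stratum total.
Stratum 1 (< 40): n = 302; a·d/n = 27·129/302 = 11.5331; b·c/n = 55·91/302 = 16.5728
Stratum 2 (40–59): n = 633; a·d/n = 101·133/633 = 21.2212; b·c/n = 289·110/633 = 50.2212
Stratum 3 (≥ 60): n = 346; a·d/n = 44·111/346 = 14.1156; b·c/n = 113·78/346 = 25.4740
OR_MH = (11.5331 + 21.2212 + 14.1156) / (16.5728 + 50.2212 + 25.4740) = 46.8699 / 92.2680 = 0.50798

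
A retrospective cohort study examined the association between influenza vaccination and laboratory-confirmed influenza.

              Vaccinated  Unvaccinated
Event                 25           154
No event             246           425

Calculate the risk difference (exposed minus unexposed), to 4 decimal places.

Reading the table with exposure as columns: a = 25 (Vaccinated, case), b = 246 (Vaccinated, non-case), c = 154 (Unvaccinated, case), d = 425.
Risk in exposed = 25/271 = 0.092251; risk in unexposed = 154/579 = 0.265976.
Risk difference = 0.092251 − 0.265976 = -0.173725

-0.1737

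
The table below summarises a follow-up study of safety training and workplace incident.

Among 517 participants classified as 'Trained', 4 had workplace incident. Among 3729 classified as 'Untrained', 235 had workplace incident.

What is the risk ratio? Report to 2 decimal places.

0.12

From the description: a = 4, b = 513, c = 235, d = 3494.
Risk in exposed = 4/517 = 0.00774; risk in unexposed = 235/3729 = 0.06302.
RR = 0.00774 / 0.06302 = 0.12277
The risk is 88% lower among the exposed than among the unexposed.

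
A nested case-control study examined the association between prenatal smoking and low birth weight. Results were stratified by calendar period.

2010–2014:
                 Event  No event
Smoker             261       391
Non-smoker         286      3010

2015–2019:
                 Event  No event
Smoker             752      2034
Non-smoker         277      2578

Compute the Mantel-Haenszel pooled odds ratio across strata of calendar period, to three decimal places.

4.233

OR_MH = Σ(aᵢdᵢ/nᵢ) / Σ(bᵢcᵢ/nᵢ), where nᵢ is the stratum total.
Stratum 1 (2010–2014): n = 3948; a·d/n = 261·3010/3948 = 198.9894; b·c/n = 391·286/3948 = 28.3247
Stratum 2 (2015–2019): n = 5641; a·d/n = 752·2578/5641 = 343.6724; b·c/n = 2034·277/5641 = 99.8791
OR_MH = (198.9894 + 343.6724) / (28.3247 + 99.8791) = 542.6618 / 128.2038 = 4.23280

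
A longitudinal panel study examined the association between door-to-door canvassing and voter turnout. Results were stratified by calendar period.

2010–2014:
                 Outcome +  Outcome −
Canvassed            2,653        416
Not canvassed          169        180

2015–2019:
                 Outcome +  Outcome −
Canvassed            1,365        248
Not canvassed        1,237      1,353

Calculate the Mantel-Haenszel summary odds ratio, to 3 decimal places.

OR_MH = Σ(aᵢdᵢ/nᵢ) / Σ(bᵢcᵢ/nᵢ), where nᵢ is the stratum total.
Stratum 1 (2010–2014): n = 3418; a·d/n = 2653·180/3418 = 139.7133; b·c/n = 416·169/3418 = 20.5688
Stratum 2 (2015–2019): n = 4203; a·d/n = 1365·1353/4203 = 439.4111; b·c/n = 248·1237/4203 = 72.9898
OR_MH = (139.7133 + 439.4111) / (20.5688 + 72.9898) = 579.1244 / 93.5585 = 6.18997

6.190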